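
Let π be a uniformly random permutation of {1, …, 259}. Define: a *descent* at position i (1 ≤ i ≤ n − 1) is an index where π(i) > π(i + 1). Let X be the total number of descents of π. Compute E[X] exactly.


Write X = Σ X_I over i = 1, …, 258, with X_I the indicator of one descent.
There are 258 indicators.
For each fixed i, the pair (π(i), π(i+1)) is a uniformly random ordered pair of distinct values from {1, …, 259}; by symmetry P[π(i) > π(i+1)] = 1/2.
By linearity: E[X] = 258 · (1/2) = (259 − 1) · (1/2) = 129 ≈ 129.000.

E[X] = 129 = 129.000.


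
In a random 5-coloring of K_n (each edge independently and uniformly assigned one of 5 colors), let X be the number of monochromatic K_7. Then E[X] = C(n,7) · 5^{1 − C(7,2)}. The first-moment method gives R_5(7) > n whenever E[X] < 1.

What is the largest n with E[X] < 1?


We need C(n, 7) · 5^{1 − 21} < 1, i.e. C(n, 7) < 5^{21 − 1} = 95367431640625.
Check values of n near the boundary:
  n = 332: C(332, 7) = 82772214646616; 82772214646616 < 95367431640625? YES
  n = 333: C(333, 7) = 84549532139028; 84549532139028 < 95367431640625? YES
  n = 334: C(334, 7) = 86359460961576; 86359460961576 < 95367431640625? YES
  n = 335: C(335, 7) = 88202498238195; 88202498238195 < 95367431640625? YES
  n = 336: C(336, 7) = 90079147136880; 90079147136880 < 95367431640625? YES
  n = 337: C(337, 7) = 91989916924632; 91989916924632 < 95367431640625? YES
  n = 338: C(338, 7) = 93935323022736; 93935323022736 < 95367431640625? YES
  n = 339: C(339, 7) = 95915887062372; 95915887062372 < 95367431640625? NO
  n = 340: C(340, 7) = 97932136940560; 97932136940560 < 95367431640625? NO
The largest n with C(n, 7) < 95367431640625 is n = 338 (where E[X] = 93935323022736/95367431640625 ≈ 0.9849833). Hence R_5(7) > 338, i.e. R_5(7) ≥ 339.

Largest n = 338; hence R_5(7) > 338.


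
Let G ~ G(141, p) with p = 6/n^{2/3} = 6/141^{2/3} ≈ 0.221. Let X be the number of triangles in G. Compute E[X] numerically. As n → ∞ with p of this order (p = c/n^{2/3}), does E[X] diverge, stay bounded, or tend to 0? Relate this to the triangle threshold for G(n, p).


Number of potential triangles: C(141, 3) = 457310.
Each occurs with probability p³ ≈ (0.221)³ ≈ 1.08646e-02.
By linearity: E[X] = C(141, 3)·p³ ≈ 457310 · 1.08646e-02 ≈ 4968.511.
Since α = 2/3 < 1, p = c/n^{2/3} ≫ 1/n is above the triangle threshold p ~ 1/n. Asymptotically E[X] ~ (c³/6)·n^{3(1−α)} = (6³/6)·n^{1} → ∞; triangles are abundant w.h.p.

E[X] ≈ 4968.511; in regime p = Θ(1/n^{2/3}) E[X] diverges (above the triangle threshold p ~ 1/n).


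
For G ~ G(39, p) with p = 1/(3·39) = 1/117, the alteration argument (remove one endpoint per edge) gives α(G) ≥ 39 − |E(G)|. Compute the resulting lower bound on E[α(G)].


E[|E(G)|] = C(39, 2)·p = 741 · (1/117) = 19/3.
E[α(G)] ≥ n − E[|E(G)|] = 39 − 19/3 = 98/3.
Numerically: ≈ 32.667.
(This is only a lower bound; the true E[α(G)] may be larger.)

E[α(G)] ≥ 98/3 ≈ 32.667.


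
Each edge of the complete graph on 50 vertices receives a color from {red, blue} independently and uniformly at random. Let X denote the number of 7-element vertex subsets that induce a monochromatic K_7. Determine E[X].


Let X = Σ_S X_S over the C(50, 7) = 99884400 subsets S of size 7, where X_S = 1 if the K_7 on S is monochromatic.
For a fixed S, the K_7 on S has C(7, 2) = 21 edges. P[all 21 edges red] = (1/2)^21, and likewise for blue, so P[monochromatic] = 2·(1/2)^21 = 2^{1 − 21} = 1/1048576.
By linearity of expectation: E[X] = C(50, 7) · 2^{1 − 21} = 99884400 · 1/1048576 = 6242775/65536.
Numerically: E[X] ≈ 95.257.

E[X] = C(50,7)·2^(1−C(7,2)) = 6242775/65536 ≈ 95.257.


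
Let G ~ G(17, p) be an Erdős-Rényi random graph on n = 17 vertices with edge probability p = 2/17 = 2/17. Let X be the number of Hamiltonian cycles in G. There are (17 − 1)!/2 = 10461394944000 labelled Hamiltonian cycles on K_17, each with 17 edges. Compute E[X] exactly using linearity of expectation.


K_17 has (17 − 1)!/2 = 10461394944000 labelled Hamiltonian cycles.
For each such Hamiltonian cycle H, let X_H = 1 if all 17 edges of H are present in G. Then P[X_H = 1] = p^{17} = (2/17)^{17} = 131072/827240261886336764177.
By linearity of expectation: E[X] = Σ_H E[X_H] = 10461394944000 · p^{17} = 10461394944000 · 131072/827240261886336764177 = 1371195958099968000/827240261886336764177.
Numerically: E[X] ≈ 0.00166.

E[X] = 10461394944000 · (2/17)^{17} = 1371195958099968000/827240261886336764177 ≈ 0.00166.


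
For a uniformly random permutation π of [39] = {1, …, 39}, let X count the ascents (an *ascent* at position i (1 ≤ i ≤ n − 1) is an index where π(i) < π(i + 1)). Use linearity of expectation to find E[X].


Write X = Σ X_I over i = 1, …, 38, with X_I the indicator of one ascent.
There are 38 indicators.
For each fixed i, the pair (π(i), π(i+1)) is a uniformly random ordered pair of distinct values from {1, …, 39}; by symmetry P[π(i) < π(i+1)] = 1/2.
By linearity: E[X] = 38 · (1/2) = (39 − 1) · (1/2) = 19 ≈ 19.000000.

E[X] = 19 = 19.000000.


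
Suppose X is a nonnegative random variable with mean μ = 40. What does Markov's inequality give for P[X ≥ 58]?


μ = E[X] = 40, a = 58.
Markov: P[X ≥ 58] ≤ μ/a = (40)/58 = 20/29.
Numerically: ≈ 0.68966.
(Since a = 58 > μ = 40.00000, the bound 20/29 is < 1 and informative.)

P[X ≥ 58] ≤ 20/29 ≈ 0.68966.


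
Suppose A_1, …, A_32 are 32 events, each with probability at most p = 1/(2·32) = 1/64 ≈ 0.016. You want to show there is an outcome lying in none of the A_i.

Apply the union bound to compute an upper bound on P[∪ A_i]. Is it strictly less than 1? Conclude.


Union bound: P[∪_{i=1}^{32} A_i] ≤ Σ_i P[A_i] ≤ 32·p = 32·(1/64) = 1/2.
Numerically: 1/2 ≈ 0.500.
Is 1/2 < 1? YES.
Since P[∪ A_i] ≤ 1/2 < 1, the complement has P[∩ A_i^c] ≥ 1 − 1/2 = 1/2 > 0, so some outcome avoids every A_i.

32·p = 1/2 ≈ 0.500; existence CERTIFIED by the union bound.


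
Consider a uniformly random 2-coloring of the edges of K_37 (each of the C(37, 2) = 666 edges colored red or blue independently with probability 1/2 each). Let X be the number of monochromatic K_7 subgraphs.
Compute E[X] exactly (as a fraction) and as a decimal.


Let X = Σ_S X_S over the C(37, 7) = 10295472 subsets S of size 7, where X_S = 1 if the K_7 on S is monochromatic.
For a fixed S, the K_7 on S has C(7, 2) = 21 edges. P[all 21 edges red] = (1/2)^21, and likewise for blue, so P[monochromatic] = 2·(1/2)^21 = 2^{1 − 21} = 1/1048576.
By linearity: E[X] = C(37, 7) · 2^{1 − 21} = 10295472 · 1/1048576 = 643467/65536.
Numerically: E[X] ≈ 9.818527.

E[X] = C(37,7)·2^(1−C(7,2)) = 643467/65536 ≈ 9.818527.


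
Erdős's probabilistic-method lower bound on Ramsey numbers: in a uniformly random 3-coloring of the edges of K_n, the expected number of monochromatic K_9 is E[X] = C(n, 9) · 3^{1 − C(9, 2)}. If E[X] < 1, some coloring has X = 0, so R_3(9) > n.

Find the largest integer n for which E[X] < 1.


We need C(n, 9) · 3^{1 − 36} < 1, i.e. C(n, 9) < 3^{36 − 1} = 50031545098999707.
Check values of n near the boundary:
  n = 295: C(295, 9) = 41221140106119260; 41221140106119260 < 50031545098999707? YES
  n = 296: C(296, 9) = 42513789098994080; 42513789098994080 < 50031545098999707? YES
  n = 297: C(297, 9) = 43842345008337645; 43842345008337645 < 50031545098999707? YES
  n = 298: C(298, 9) = 45207677551849890; 45207677551849890 < 50031545098999707? YES
  n = 299: C(299, 9) = 46610674441390059; 46610674441390059 < 50031545098999707? YES
  n = 300: C(300, 9) = 48052241692154700; 48052241692154700 < 50031545098999707? YES
  n = 301: C(301, 9) = 49533303936090975; 49533303936090975 < 50031545098999707? YES
  n = 302: C(302, 9) = 51054804739588650; 51054804739588650 < 50031545098999707? NO
The largest n with C(n, 9) < 50031545098999707 is n = 301 (where E[X] = 16511101312030325/16677181699666569 ≈ 0.990). Hence R_3(9) > 301, i.e. R_3(9) ≥ 302.

Largest n = 301; hence R_3(9) > 301.


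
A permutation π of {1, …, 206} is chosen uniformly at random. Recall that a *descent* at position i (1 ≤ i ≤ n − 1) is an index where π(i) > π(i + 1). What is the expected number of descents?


Write X = Σ X_I over i = 1, …, 205, with X_I the indicator of one descent.
There are 205 indicators.
For each fixed i, the pair (π(i), π(i+1)) is a uniformly random ordered pair of distinct values from {1, …, 206}; by symmetry P[π(i) > π(i+1)] = 1/2.
By linearity: E[X] = 205 · (1/2) = (206 − 1) · (1/2) = 205/2 ≈ 102.50000.

E[X] = 205/2 = 102.50000.


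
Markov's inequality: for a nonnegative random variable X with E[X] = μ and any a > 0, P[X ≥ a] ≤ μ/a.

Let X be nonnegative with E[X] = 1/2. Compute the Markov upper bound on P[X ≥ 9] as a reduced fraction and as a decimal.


μ = E[X] = 1/2, a = 9.
Markov: P[X ≥ 9] ≤ μ/a = (1/2)/9 = 1/18.
Numerically: ≈ 0.05556.
(Since a = 9 > μ = 0.50000, the bound 1/18 is < 1 and informative.)

P[X ≥ 9] ≤ 1/18 ≈ 0.05556.


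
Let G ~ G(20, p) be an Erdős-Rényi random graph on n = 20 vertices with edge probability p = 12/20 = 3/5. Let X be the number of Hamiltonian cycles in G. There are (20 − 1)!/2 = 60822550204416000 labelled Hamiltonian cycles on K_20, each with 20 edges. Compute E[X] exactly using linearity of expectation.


K_20 has (20 − 1)!/2 = 60822550204416000 labelled Hamiltonian cycles.
For each such Hamiltonian cycle H, let X_H = 1 if all 20 edges of H are present in G. Then P[X_H = 1] = p^{20} = (3/5)^{20} = 3486784401/95367431640625.
By linearity of expectation: E[X] = Σ_H E[X_H] = 60822550204416000 · p^{20} = 60822550204416000 · 3486784401/95367431640625 = 1696600954254376560918528/762939453125.
Numerically: E[X] ≈ 2.224e+12.

E[X] = 60822550204416000 · (3/5)^{20} = 1696600954254376560918528/762939453125 ≈ 2.224e+12.


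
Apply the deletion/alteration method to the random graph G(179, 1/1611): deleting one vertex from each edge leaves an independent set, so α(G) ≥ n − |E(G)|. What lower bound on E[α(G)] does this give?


E[|E(G)|] = C(179, 2)·p = 15931 · (1/1611) = 89/9.
E[α(G)] ≥ n − E[|E(G)|] = 179 − 89/9 = 1522/9.
Numerically: ≈ 169.111.
(This is only a lower bound; the true E[α(G)] may be larger.)

E[α(G)] ≥ 1522/9 ≈ 169.111.


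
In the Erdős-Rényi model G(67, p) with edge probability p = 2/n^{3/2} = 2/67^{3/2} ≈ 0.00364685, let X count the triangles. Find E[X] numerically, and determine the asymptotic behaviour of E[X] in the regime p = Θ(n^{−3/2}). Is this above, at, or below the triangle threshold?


Number of potential triangles: C(67, 3) = 47905.
Each occurs with probability p³ ≈ (0.00364685)³ ≈ 4.85012995e-08.
By linearity: E[X] = C(67, 3)·p³ ≈ 47905 · 4.85012995e-08 ≈ 0.002323.
Since α = 3/2 > 1, p = c/n^{3/2} = o(1/n) is below the triangle threshold p ~ 1/n. Asymptotically E[X] ~ (c³/6)·n^{3(1−α)} = (2³/6)·n^{-1.5} → 0, so by Markov's inequality G has no triangles w.h.p.

E[X] ≈ 0.002323; in regime p = Θ(1/n^{3/2}) E[X] tends to 0 (below the triangle threshold p ~ 1/n).


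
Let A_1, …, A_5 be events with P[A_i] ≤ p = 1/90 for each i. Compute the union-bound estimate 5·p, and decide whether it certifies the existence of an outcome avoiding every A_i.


Union bound: P[∪_{i=1}^{5} A_i] ≤ Σ_i P[A_i] ≤ 5·p = 5·(1/90) = 1/18.
Numerically: 1/18 ≈ 0.055556.
Is 1/18 < 1? YES.
Since P[∪ A_i] ≤ 1/18 < 1, the complement has P[∩ A_i^c] ≥ 1 − 1/18 = 17/18 > 0, so some outcome avoids every A_i.

5·p = 1/18 ≈ 0.055556; existence CERTIFIED by the union bound.


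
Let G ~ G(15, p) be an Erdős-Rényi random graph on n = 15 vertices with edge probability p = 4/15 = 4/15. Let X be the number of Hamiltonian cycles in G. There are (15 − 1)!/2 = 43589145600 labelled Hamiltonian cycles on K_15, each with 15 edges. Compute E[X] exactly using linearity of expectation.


K_15 has (15 − 1)!/2 = 43589145600 labelled Hamiltonian cycles.
For each such Hamiltonian cycle H, let X_H = 1 if all 15 edges of H are present in G. Then P[X_H = 1] = p^{15} = (4/15)^{15} = 1073741824/437893890380859375.
By linearity: E[X] = Σ_H E[X_H] = 43589145600 · p^{15} = 43589145600 · 1073741824/437893890380859375 = 7704277975826432/72081298828125.
Numerically: E[X] ≈ 106.88.

E[X] = 43589145600 · (4/15)^{15} = 7704277975826432/72081298828125 ≈ 106.88.


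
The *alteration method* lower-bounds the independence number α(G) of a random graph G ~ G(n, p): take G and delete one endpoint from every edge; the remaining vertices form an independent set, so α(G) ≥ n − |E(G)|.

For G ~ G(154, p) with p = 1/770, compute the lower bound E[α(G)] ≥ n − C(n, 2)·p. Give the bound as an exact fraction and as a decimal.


E[|E(G)|] = C(154, 2)·p = 11781 · (1/770) = 153/10.
E[α(G)] ≥ n − E[|E(G)|] = 154 − 153/10 = 1387/10.
Numerically: ≈ 138.7000.
(This is only a lower bound; the true E[α(G)] may be larger.)

E[α(G)] ≥ 1387/10 ≈ 138.7000.


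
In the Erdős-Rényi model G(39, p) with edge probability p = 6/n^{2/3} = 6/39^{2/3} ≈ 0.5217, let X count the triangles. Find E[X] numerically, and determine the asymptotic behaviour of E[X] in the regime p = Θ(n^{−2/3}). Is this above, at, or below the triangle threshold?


Number of potential triangles: C(39, 3) = 9139.
Each occurs with probability p³ ≈ (0.5217)³ ≈ 1.420118e-01.
By linearity: E[X] = C(39, 3)·p³ ≈ 9139 · 1.420118e-01 ≈ 1297.8462.
Since α = 2/3 < 1, p = c/n^{2/3} ≫ 1/n is above the triangle threshold p ~ 1/n. Asymptotically E[X] ~ (c³/6)·n^{3(1−α)} = (6³/6)·n^{1} → ∞; triangles are abundant w.h.p.

E[X] ≈ 1297.8462; in regime p = Θ(1/n^{2/3}) E[X] diverges (above the triangle threshold p ~ 1/n).


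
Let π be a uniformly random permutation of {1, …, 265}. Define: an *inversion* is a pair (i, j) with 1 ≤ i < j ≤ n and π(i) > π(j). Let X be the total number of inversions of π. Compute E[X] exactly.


Write X = Σ X_I over the C(265, 2) = 34980 pairs i < j, with X_I the indicator of one inversion.
There are 34980 indicators.
For each fixed pair i < j, the values π(i) and π(j) are two distinct elements of {1, …, 265} in uniformly random order; by symmetry P[π(i) > π(j)] = 1/2.
By linearity: E[X] = 34980 · (1/2) = C(265, 2) · (1/2) = 34980/2 = 17490 ≈ 17490.0000.

E[X] = 17490 = 17490.0000.


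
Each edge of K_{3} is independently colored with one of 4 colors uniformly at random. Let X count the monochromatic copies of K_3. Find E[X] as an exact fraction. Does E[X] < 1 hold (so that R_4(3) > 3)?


E[X] = C(3, 3) · 4^{1 − 3} = 1 · 4^{−2} = 1/16.
As a reduced fraction: E[X] = 1/16 ≈ 0.062500.
Is E[X] < 1? YES.
Since E[X] < 1, there exists a 4-coloring of K_{3} with no monochromatic K_3; hence R_4(3) > 3.

E[X] = 1/16 ≈ 0.062500; E[X] < 1, so R_4(3) > 3.


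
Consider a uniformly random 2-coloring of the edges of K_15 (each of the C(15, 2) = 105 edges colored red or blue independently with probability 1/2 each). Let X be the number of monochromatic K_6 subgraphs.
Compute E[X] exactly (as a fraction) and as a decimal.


Let X = Σ_S X_S over the C(15, 6) = 5005 subsets S of size 6, where X_S = 1 if the K_6 on S is monochromatic.
For a fixed S, the K_6 on S has C(6, 2) = 15 edges. P[all 15 edges red] = (1/2)^15, and likewise for blue, so P[monochromatic] = 2·(1/2)^15 = 2^{1 − 15} = 1/16384.
Summing: E[X] = C(15, 6) · 2^{1 − 15} = 5005 · 1/16384 = 5005/16384.
Numerically: E[X] ≈ 0.305481.

E[X] = C(15,6)·2^(1−C(6,2)) = 5005/16384 ≈ 0.305481.


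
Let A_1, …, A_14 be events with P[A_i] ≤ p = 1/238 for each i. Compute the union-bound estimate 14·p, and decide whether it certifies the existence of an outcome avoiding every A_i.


Union bound: P[∪_{i=1}^{14} A_i] ≤ Σ_i P[A_i] ≤ 14·p = 14·(1/238) = 1/17.
Numerically: 1/17 ≈ 0.059.
Is 1/17 < 1? YES.
Since P[∪ A_i] ≤ 1/17 < 1, the complement has P[∩ A_i^c] ≥ 1 − 1/17 = 16/17 > 0, so some outcome avoids every A_i.

14·p = 1/17 ≈ 0.059; existence CERTIFIED by the union bound.


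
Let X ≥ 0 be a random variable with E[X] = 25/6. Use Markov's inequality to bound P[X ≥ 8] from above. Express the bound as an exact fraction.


μ = E[X] = 25/6, a = 8.
Markov: P[X ≥ 8] ≤ μ/a = (25/6)/8 = 25/48.
Numerically: ≈ 0.520833.
(Since a = 8 > μ = 4.166667, the bound 25/48 is < 1 and informative.)

P[X ≥ 8] ≤ 25/48 ≈ 0.520833.


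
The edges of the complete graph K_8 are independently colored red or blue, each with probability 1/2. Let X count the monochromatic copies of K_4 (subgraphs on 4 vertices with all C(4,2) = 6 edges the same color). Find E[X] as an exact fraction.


Let X = Σ_S X_S over the C(8, 4) = 70 subsets S of size 4, where X_S = 1 if the K_4 on S is monochromatic.
For a fixed S, the K_4 on S has C(4, 2) = 6 edges. P[all 6 edges red] = (1/2)^6, and likewise for blue, so P[monochromatic] = 2·(1/2)^6 = 2^{1 − 6} = 1/32.
By linearity of expectation: E[X] = C(8, 4) · 2^{1 − 6} = 70 · 1/32 = 35/16.
Numerically: E[X] ≈ 2.188.

E[X] = C(8,4)·2^(1−C(4,2)) = 35/16 ≈ 2.188.


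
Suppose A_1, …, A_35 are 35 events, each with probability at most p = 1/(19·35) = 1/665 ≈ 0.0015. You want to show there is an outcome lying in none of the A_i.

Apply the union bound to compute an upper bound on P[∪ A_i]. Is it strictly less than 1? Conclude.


Union bound: P[∪_{i=1}^{35} A_i] ≤ Σ_i P[A_i] ≤ 35·p = 35·(1/665) = 1/19.
Numerically: 1/19 ≈ 0.0526.
Is 1/19 < 1? YES.
Since P[∪ A_i] ≤ 1/19 < 1, the complement has P[∩ A_i^c] ≥ 1 − 1/19 = 18/19 > 0, so some outcome avoids every A_i.

35·p = 1/19 ≈ 0.0526; existence CERTIFIED by the union bound.


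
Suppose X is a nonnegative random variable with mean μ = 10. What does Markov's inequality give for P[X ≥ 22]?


μ = E[X] = 10, a = 22.
Markov: P[X ≥ 22] ≤ μ/a = (10)/22 = 5/11.
Numerically: ≈ 0.454545.
(Since a = 22 > μ = 10.000000, the bound 5/11 is < 1 and informative.)

P[X ≥ 22] ≤ 5/11 ≈ 0.454545.


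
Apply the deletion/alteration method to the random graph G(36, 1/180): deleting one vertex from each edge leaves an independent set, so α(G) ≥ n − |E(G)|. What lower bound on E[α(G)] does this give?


E[|E(G)|] = C(36, 2)·p = 630 · (1/180) = 7/2.
E[α(G)] ≥ n − E[|E(G)|] = 36 − 7/2 = 65/2.
Numerically: ≈ 32.500.
(This is only a lower bound; the true E[α(G)] may be larger.)

E[α(G)] ≥ 65/2 ≈ 32.500.


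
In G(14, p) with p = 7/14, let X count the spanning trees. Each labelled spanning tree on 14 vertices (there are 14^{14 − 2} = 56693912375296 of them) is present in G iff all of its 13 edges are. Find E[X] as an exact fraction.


K_14 has 14^{14 − 2} = 56693912375296 labelled spanning trees.
For each such spanning tree H, let X_H = 1 if all 13 edges of H are present in G. Then P[X_H = 1] = p^{13} = (1/2)^{13} = 1/8192.
By linearity: E[X] = Σ_H E[X_H] = 56693912375296 · p^{13} = 56693912375296 · 1/8192 = 13841287201/2.
Numerically: E[X] ≈ 6.92e+09.

E[X] = 56693912375296 · (1/2)^{13} = 13841287201/2 ≈ 6.92e+09.


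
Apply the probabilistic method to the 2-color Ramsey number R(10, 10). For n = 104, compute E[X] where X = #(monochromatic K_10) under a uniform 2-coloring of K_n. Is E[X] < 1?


E[X] = C(104, 10) · 2^{1 − 45} = 26100986351440 · 2^{−44} = 26100986351440/17592186044416.
As a reduced fraction: E[X] = 1631311646965/1099511627776 ≈ 1.484.
Is E[X] < 1? NO.
Since E[X] ≥ 1, the first-moment bound is inconclusive at n = 104; it does NOT by itself certify R(10, 10) > 104.

E[X] = 1631311646965/1099511627776 ≈ 1.484; E[X] ≥ 1; first-moment method inconclusive here.


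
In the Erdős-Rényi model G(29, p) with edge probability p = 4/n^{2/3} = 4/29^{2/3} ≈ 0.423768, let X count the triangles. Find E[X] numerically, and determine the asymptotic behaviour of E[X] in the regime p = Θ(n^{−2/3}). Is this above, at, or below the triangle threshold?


Number of potential triangles: C(29, 3) = 3654.
Each occurs with probability p³ ≈ (0.423768)³ ≈ 7.60998811e-02.
By linearity: E[X] = C(29, 3)·p³ ≈ 3654 · 7.60998811e-02 ≈ 278.068966.
Since α = 2/3 < 1, p = c/n^{2/3} ≫ 1/n is above the triangle threshold p ~ 1/n. Asymptotically E[X] ~ (c³/6)·n^{3(1−α)} = (4³/6)·n^{1} → ∞; triangles are abundant w.h.p.

E[X] ≈ 278.068966; in regime p = Θ(1/n^{2/3}) E[X] diverges (above the triangle threshold p ~ 1/n).


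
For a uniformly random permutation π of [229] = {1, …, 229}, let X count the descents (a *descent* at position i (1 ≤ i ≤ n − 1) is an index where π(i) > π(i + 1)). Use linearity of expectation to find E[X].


Write X = Σ X_I over i = 1, …, 228, with X_I the indicator of one descent.
There are 228 indicators.
For each fixed i, the pair (π(i), π(i+1)) is a uniformly random ordered pair of distinct values from {1, …, 229}; by symmetry P[π(i) > π(i+1)] = 1/2.
By linearity: E[X] = 228 · (1/2) = (229 − 1) · (1/2) = 114 ≈ 114.000000.

E[X] = 114 = 114.000000.


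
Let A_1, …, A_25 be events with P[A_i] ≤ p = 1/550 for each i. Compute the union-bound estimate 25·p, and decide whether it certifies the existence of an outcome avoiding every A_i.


Union bound: P[∪_{i=1}^{25} A_i] ≤ Σ_i P[A_i] ≤ 25·p = 25·(1/550) = 1/22.
Numerically: 1/22 ≈ 0.0455.
Is 1/22 < 1? YES.
Since P[∪ A_i] ≤ 1/22 < 1, the complement has P[∩ A_i^c] ≥ 1 − 1/22 = 21/22 > 0, so some outcome avoids every A_i.

25·p = 1/22 ≈ 0.0455; existence CERTIFIED by the union bound.


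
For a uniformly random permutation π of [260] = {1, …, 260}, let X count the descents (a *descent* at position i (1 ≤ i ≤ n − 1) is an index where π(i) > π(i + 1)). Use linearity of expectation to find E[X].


Write X = Σ X_I over i = 1, …, 259, with X_I the indicator of one descent.
There are 259 indicators.
For each fixed i, the pair (π(i), π(i+1)) is a uniformly random ordered pair of distinct values from {1, …, 260}; by symmetry P[π(i) > π(i+1)] = 1/2.
By linearity: E[X] = 259 · (1/2) = (260 − 1) · (1/2) = 259/2 ≈ 129.5000.

E[X] = 259/2 = 129.5000.


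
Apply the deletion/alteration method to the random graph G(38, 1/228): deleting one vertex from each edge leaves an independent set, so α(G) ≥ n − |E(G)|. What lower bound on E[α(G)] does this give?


E[|E(G)|] = C(38, 2)·p = 703 · (1/228) = 37/12.
E[α(G)] ≥ n − E[|E(G)|] = 38 − 37/12 = 419/12.
Numerically: ≈ 34.916667.
(This is only a lower bound; the true E[α(G)] may be larger.)

E[α(G)] ≥ 419/12 ≈ 34.916667.


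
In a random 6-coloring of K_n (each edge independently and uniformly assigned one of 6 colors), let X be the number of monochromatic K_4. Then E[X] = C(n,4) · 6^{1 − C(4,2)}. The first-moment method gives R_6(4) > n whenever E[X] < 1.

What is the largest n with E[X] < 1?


We need C(n, 4) · 6^{1 − 6} < 1, i.e. C(n, 4) < 6^{6 − 1} = 7776.
Check values of n near the boundary:
  n = 17: C(17, 4) = 2380; 2380 < 7776? YES
  n = 18: C(18, 4) = 3060; 3060 < 7776? YES
  n = 19: C(19, 4) = 3876; 3876 < 7776? YES
  n = 20: C(20, 4) = 4845; 4845 < 7776? YES
  n = 21: C(21, 4) = 5985; 5985 < 7776? YES
  n = 22: C(22, 4) = 7315; 7315 < 7776? YES
  n = 23: C(23, 4) = 8855; 8855 < 7776? NO
The largest n with C(n, 4) < 7776 is n = 22 (where E[X] = 7315/7776 ≈ 0.94072). Hence R_6(4) > 22, i.e. R_6(4) ≥ 23.

Largest n = 22; hence R_6(4) > 22.


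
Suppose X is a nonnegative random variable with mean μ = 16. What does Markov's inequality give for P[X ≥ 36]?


μ = E[X] = 16, a = 36.
Markov: P[X ≥ 36] ≤ μ/a = (16)/36 = 4/9.
Numerically: ≈ 0.4444.
(Since a = 36 > μ = 16.0000, the bound 4/9 is < 1 and informative.)

P[X ≥ 36] ≤ 4/9 ≈ 0.4444.


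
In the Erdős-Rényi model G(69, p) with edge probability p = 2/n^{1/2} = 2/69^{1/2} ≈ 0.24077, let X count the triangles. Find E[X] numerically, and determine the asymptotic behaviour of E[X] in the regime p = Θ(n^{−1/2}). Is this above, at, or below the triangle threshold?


Number of potential triangles: C(69, 3) = 52394.
Each occurs with probability p³ ≈ (0.24077)³ ≈ 1.3957780e-02.
By linearity: E[X] = C(69, 3)·p³ ≈ 52394 · 1.3957780e-02 ≈ 731.30393.
Since α = 1/2 < 1, p = c/n^{1/2} ≫ 1/n is above the triangle threshold p ~ 1/n. Asymptotically E[X] ~ (c³/6)·n^{3(1−α)} = (2³/6)·n^{1.5} → ∞; triangles are abundant w.h.p.

E[X] ≈ 731.30393; in regime p = Θ(1/n^{1/2}) E[X] diverges (above the triangle threshold p ~ 1/n).


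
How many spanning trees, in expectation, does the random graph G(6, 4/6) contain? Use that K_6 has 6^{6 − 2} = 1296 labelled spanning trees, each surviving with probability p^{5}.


K_6 has 6^{6 − 2} = 1296 labelled spanning trees.
For each such spanning tree H, let X_H = 1 if all 5 edges of H are present in G. Then P[X_H = 1] = p^{5} = (2/3)^{5} = 32/243.
Summing the indicators: E[X] = Σ_H E[X_H] = 1296 · p^{5} = 1296 · 32/243 = 512/3.
Numerically: E[X] ≈ 170.67.

E[X] = 1296 · (2/3)^{5} = 512/3 ≈ 170.67.


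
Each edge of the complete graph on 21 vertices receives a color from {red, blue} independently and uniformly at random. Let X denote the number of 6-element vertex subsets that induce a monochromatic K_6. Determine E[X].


Let X = Σ_S X_S over the C(21, 6) = 54264 subsets S of size 6, where X_S = 1 if the K_6 on S is monochromatic.
For a fixed S, the K_6 on S has C(6, 2) = 15 edges. P[all 15 edges red] = (1/2)^15, and likewise for blue, so P[monochromatic] = 2·(1/2)^15 = 2^{1 − 15} = 1/16384.
By linearity of expectation: E[X] = C(21, 6) · 2^{1 − 15} = 54264 · 1/16384 = 6783/2048.
Numerically: E[X] ≈ 3.3120.

E[X] = C(21,6)·2^(1−C(6,2)) = 6783/2048 ≈ 3.3120.


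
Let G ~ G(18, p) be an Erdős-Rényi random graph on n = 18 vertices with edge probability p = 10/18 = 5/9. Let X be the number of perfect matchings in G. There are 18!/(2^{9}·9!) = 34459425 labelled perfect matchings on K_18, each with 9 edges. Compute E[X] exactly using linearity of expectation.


K_18 has 18!/(2^{9}·9!) = 34459425 labelled perfect matchings.
For each such perfect matching H, let X_H = 1 if all 9 edges of H are present in G. Then P[X_H = 1] = p^{9} = (5/9)^{9} = 1953125/387420489.
By linearity: E[X] = Σ_H E[X_H] = 34459425 · p^{9} = 34459425 · 1953125/387420489 = 830908203125/4782969.
Numerically: E[X] ≈ 173722.

E[X] = 34459425 · (5/9)^{9} = 830908203125/4782969 ≈ 173722.


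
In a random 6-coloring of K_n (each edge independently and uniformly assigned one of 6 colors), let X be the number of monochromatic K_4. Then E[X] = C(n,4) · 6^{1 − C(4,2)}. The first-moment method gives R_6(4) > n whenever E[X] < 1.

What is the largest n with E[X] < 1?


We need C(n, 4) · 6^{1 − 6} < 1, i.e. C(n, 4) < 6^{6 − 1} = 7776.
Check values of n near the boundary:
  n = 20: C(20, 4) = 4845; 4845 < 7776? YES
  n = 21: C(21, 4) = 5985; 5985 < 7776? YES
  n = 22: C(22, 4) = 7315; 7315 < 7776? YES
  n = 23: C(23, 4) = 8855; 8855 < 7776? NO
  n = 24: C(24, 4) = 10626; 10626 < 7776? NO
  n = 25: C(25, 4) = 12650; 12650 < 7776? NO
The largest n with C(n, 4) < 7776 is n = 22 (where E[X] = 7315/7776 ≈ 0.941). Hence R_6(4) > 22, i.e. R_6(4) ≥ 23.

Largest n = 22; hence R_6(4) > 22.


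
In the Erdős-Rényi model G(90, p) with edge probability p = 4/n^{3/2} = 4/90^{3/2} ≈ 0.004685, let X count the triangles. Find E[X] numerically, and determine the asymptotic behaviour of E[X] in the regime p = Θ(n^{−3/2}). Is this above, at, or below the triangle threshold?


Number of potential triangles: C(90, 3) = 117480.
Each occurs with probability p³ ≈ (0.004685)³ ≈ 1.028226e-07.
By linearity: E[X] = C(90, 3)·p³ ≈ 117480 · 1.028226e-07 ≈ 0.0121.
Since α = 3/2 > 1, p = c/n^{3/2} = o(1/n) is below the triangle threshold p ~ 1/n. Asymptotically E[X] ~ (c³/6)·n^{3(1−α)} = (4³/6)·n^{-1.5} → 0, so by Markov's inequality G has no triangles w.h.p.

E[X] ≈ 0.0121; in regime p = Θ(1/n^{3/2}) E[X] tends to 0 (below the triangle threshold p ~ 1/n).


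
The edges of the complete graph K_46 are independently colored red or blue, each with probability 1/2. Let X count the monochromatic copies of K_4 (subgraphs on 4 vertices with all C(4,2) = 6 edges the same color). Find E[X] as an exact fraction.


Let X = Σ_S X_S over the C(46, 4) = 163185 subsets S of size 4, where X_S = 1 if the K_4 on S is monochromatic.
For a fixed S, the K_4 on S has C(4, 2) = 6 edges. P[all 6 edges red] = (1/2)^6, and likewise for blue, so P[monochromatic] = 2·(1/2)^6 = 2^{1 − 6} = 1/32.
Summing: E[X] = C(46, 4) · 2^{1 − 6} = 163185 · 1/32 = 163185/32.
Numerically: E[X] ≈ 5099.53125.

E[X] = C(46,4)·2^(1−C(4,2)) = 163185/32 ≈ 5099.53125.


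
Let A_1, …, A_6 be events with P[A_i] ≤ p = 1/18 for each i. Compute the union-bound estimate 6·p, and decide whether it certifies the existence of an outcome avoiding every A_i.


Union bound: P[∪_{i=1}^{6} A_i] ≤ Σ_i P[A_i] ≤ 6·p = 6·(1/18) = 1/3.
Numerically: 1/3 ≈ 0.3333333.
Is 1/3 < 1? YES.
Since P[∪ A_i] ≤ 1/3 < 1, the complement has P[∩ A_i^c] ≥ 1 − 1/3 = 2/3 > 0, so some outcome avoids every A_i.

6·p = 1/3 ≈ 0.3333333; existence CERTIFIED by the union bound.


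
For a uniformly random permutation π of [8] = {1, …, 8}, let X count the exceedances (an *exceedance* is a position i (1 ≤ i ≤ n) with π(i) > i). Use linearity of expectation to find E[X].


Write X = Σ_{i=1}^{8} X_i, where X_i = 1_{π(i) > i}.
For each fixed i, π(i) is uniform over {1, …, 8} (marginal of a uniform permutation), so P[π(i) > i] = (n − i)/n. Summing: Σ_{i=1}^{8} (n − i)/n = (0 + 1 + … + 7)/8 = 8(8 − 1)/(2·8) = (8 − 1)/2.
Hence E[X] = Σ_{i=1}^{8} (8 − i)/8 = 7/2 ≈ 3.500.

E[X] = 7/2 = 3.500.


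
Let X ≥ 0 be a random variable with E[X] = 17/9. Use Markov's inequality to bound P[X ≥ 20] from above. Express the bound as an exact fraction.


μ = E[X] = 17/9, a = 20.
Markov: P[X ≥ 20] ≤ μ/a = (17/9)/20 = 17/180.
Numerically: ≈ 0.0944.
(Since a = 20 > μ = 1.8889, the bound 17/180 is < 1 and informative.)

P[X ≥ 20] ≤ 17/180 ≈ 0.0944.


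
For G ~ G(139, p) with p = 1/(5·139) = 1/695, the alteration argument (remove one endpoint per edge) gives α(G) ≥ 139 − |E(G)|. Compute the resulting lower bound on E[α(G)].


E[|E(G)|] = C(139, 2)·p = 9591 · (1/695) = 69/5.
E[α(G)] ≥ n − E[|E(G)|] = 139 − 69/5 = 626/5.
Numerically: ≈ 125.2000.
(This is only a lower bound; the true E[α(G)] may be larger.)

E[α(G)] ≥ 626/5 ≈ 125.2000.


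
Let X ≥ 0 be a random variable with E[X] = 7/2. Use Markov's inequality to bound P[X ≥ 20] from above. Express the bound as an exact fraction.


μ = E[X] = 7/2, a = 20.
Markov: P[X ≥ 20] ≤ μ/a = (7/2)/20 = 7/40.
Numerically: ≈ 0.175.
(Since a = 20 > μ = 3.500, the bound 7/40 is < 1 and informative.)

P[X ≥ 20] ≤ 7/40 ≈ 0.175.


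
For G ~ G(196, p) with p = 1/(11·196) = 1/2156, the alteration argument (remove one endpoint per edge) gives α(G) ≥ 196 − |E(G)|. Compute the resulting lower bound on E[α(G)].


E[|E(G)|] = C(196, 2)·p = 19110 · (1/2156) = 195/22.
E[α(G)] ≥ n − E[|E(G)|] = 196 − 195/22 = 4117/22.
Numerically: ≈ 187.1364.
(This is only a lower bound; the true E[α(G)] may be larger.)

E[α(G)] ≥ 4117/22 ≈ 187.1364.


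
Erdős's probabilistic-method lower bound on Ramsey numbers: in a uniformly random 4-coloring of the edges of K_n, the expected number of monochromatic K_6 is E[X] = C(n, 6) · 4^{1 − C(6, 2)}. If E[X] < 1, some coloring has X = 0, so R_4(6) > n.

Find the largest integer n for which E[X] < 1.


We need C(n, 6) · 4^{1 − 15} < 1, i.e. C(n, 6) < 4^{15 − 1} = 268435456.
Check values of n near the boundary:
  n = 77: C(77, 6) = 237093780; 237093780 < 268435456? YES
  n = 78: C(78, 6) = 256851595; 256851595 < 268435456? YES
  n = 79: C(79, 6) = 277962685; 277962685 < 268435456? NO
  n = 80: C(80, 6) = 300500200; 300500200 < 268435456? NO
  n = 81: C(81, 6) = 324540216; 324540216 < 268435456? NO
The largest n with C(n, 6) < 268435456 is n = 78 (where E[X] = 256851595/268435456 ≈ 0.957). Hence R_4(6) > 78, i.e. R_4(6) ≥ 79.

Largest n = 78; hence R_4(6) > 78.


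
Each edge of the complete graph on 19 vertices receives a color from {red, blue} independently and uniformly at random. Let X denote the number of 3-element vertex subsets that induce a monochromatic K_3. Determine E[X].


Let X = Σ_S X_S over the C(19, 3) = 969 subsets S of size 3, where X_S = 1 if the K_3 on S is monochromatic.
For a fixed S, the K_3 on S has C(3, 2) = 3 edges. P[all 3 edges red] = (1/2)^3, and likewise for blue, so P[monochromatic] = 2·(1/2)^3 = 2^{1 − 3} = 1/4.
By linearity: E[X] = C(19, 3) · 2^{1 − 3} = 969 · 1/4 = 969/4.
Numerically: E[X] ≈ 242.250000.

E[X] = C(19,3)·2^(1−C(3,2)) = 969/4 ≈ 242.250000.


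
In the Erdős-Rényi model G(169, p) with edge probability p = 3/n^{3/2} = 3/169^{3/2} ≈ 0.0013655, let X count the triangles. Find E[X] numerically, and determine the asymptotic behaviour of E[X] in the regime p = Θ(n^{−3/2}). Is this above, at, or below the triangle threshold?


Number of potential triangles: C(169, 3) = 790244.
Each occurs with probability p³ ≈ (0.0013655)³ ≈ 2.5460891e-09.
By linearity: E[X] = C(169, 3)·p³ ≈ 790244 · 2.5460891e-09 ≈ 0.00201.
Since α = 3/2 > 1, p = c/n^{3/2} = o(1/n) is below the triangle threshold p ~ 1/n. Asymptotically E[X] ~ (c³/6)·n^{3(1−α)} = (3³/6)·n^{-1.5} → 0, so by Markov's inequality G has no triangles w.h.p.

E[X] ≈ 0.00201; in regime p = Θ(1/n^{3/2}) E[X] tends to 0 (below the triangle threshold p ~ 1/n).


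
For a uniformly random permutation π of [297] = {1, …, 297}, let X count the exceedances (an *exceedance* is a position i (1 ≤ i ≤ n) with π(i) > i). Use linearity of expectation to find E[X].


Write X = Σ_{i=1}^{297} X_i, where X_i = 1_{π(i) > i}.
For each fixed i, π(i) is uniform over {1, …, 297} (marginal of a uniform permutation), so P[π(i) > i] = (n − i)/n. Summing: Σ_{i=1}^{297} (n − i)/n = (0 + 1 + … + 296)/297 = 297(297 − 1)/(2·297) = (297 − 1)/2.
Hence E[X] = Σ_{i=1}^{297} (297 − i)/297 = 148 ≈ 148.0000.

E[X] = 148 = 148.0000.


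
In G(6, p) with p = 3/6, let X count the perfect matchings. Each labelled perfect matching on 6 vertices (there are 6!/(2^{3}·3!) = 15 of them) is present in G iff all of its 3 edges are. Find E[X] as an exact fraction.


K_6 has 6!/(2^{3}·3!) = 15 labelled perfect matchings.
For each such perfect matching H, let X_H = 1 if all 3 edges of H are present in G. Then P[X_H = 1] = p^{3} = (1/2)^{3} = 1/8.
By linearity of expectation: E[X] = Σ_H E[X_H] = 15 · p^{3} = 15 · 1/8 = 15/8.
Numerically: E[X] ≈ 1.875.

E[X] = 15 · (1/2)^{3} = 15/8 ≈ 1.875.


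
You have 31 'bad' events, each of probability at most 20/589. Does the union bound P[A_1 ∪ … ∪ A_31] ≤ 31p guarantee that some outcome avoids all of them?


Union bound: P[∪_{i=1}^{31} A_i] ≤ Σ_i P[A_i] ≤ 31·p = 31·(20/589) = 20/19.
Numerically: 20/19 ≈ 1.0526.
Is 20/19 < 1? NO.
Since the bound 20/19 is ≥ 1, the union bound is uninformative here; it does NOT by itself certify existence.

31·p = 20/19 ≈ 1.0526; existence NOT certified by the union bound.


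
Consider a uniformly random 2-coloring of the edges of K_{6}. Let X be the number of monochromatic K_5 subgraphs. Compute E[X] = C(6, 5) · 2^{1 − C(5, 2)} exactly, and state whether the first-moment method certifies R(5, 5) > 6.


E[X] = C(6, 5) · 2^{1 − 10} = 6 · 2^{−9} = 6/512.
As a reduced fraction: E[X] = 3/256 ≈ 0.01172.
Is E[X] < 1? YES.
Since E[X] < 1, there exists a 2-coloring of K_{6} with no monochromatic K_5; hence R(5, 5) > 6.

E[X] = 3/256 ≈ 0.01172; E[X] < 1, so R(5, 5) > 6.


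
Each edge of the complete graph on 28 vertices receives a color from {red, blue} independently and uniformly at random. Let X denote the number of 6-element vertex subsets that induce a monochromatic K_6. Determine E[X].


Let X = Σ_S X_S over the C(28, 6) = 376740 subsets S of size 6, where X_S = 1 if the K_6 on S is monochromatic.
For a fixed S, the K_6 on S has C(6, 2) = 15 edges. P[all 15 edges red] = (1/2)^15, and likewise for blue, so P[monochromatic] = 2·(1/2)^15 = 2^{1 − 15} = 1/16384.
By linearity of expectation: E[X] = C(28, 6) · 2^{1 − 15} = 376740 · 1/16384 = 94185/4096.
Numerically: E[X] ≈ 22.994.

E[X] = C(28,6)·2^(1−C(6,2)) = 94185/4096 ≈ 22.994.


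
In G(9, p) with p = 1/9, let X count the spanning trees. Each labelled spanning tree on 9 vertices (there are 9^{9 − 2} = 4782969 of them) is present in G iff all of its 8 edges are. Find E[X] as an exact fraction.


K_9 has 9^{9 − 2} = 4782969 labelled spanning trees.
For each such spanning tree H, let X_H = 1 if all 8 edges of H are present in G. Then P[X_H = 1] = p^{8} = (1/9)^{8} = 1/43046721.
By linearity: E[X] = Σ_H E[X_H] = 4782969 · p^{8} = 4782969 · 1/43046721 = 1/9.
Numerically: E[X] ≈ 0.111.

E[X] = 4782969 · (1/9)^{8} = 1/9 ≈ 0.111.


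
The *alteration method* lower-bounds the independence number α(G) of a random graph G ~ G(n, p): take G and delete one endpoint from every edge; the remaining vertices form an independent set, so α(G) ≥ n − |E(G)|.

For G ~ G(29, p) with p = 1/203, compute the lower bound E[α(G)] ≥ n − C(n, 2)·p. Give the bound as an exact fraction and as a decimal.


E[|E(G)|] = C(29, 2)·p = 406 · (1/203) = 2.
E[α(G)] ≥ n − E[|E(G)|] = 29 − 2 = 27.
Numerically: ≈ 27.00000.
(This is only a lower bound; the true E[α(G)] may be larger.)

E[α(G)] ≥ 27 ≈ 27.00000.


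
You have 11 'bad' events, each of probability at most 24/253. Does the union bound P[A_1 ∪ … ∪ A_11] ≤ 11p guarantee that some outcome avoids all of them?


Union bound: P[∪_{i=1}^{11} A_i] ≤ Σ_i P[A_i] ≤ 11·p = 11·(24/253) = 24/23.
Numerically: 24/23 ≈ 1.04348.
Is 24/23 < 1? NO.
Since the bound 24/23 is ≥ 1, the union bound is uninformative here; it does NOT by itself certify existence.

11·p = 24/23 ≈ 1.04348; existence NOT certified by the union bound.


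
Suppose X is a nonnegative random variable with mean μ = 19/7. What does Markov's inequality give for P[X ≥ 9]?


μ = E[X] = 19/7, a = 9.
Markov: P[X ≥ 9] ≤ μ/a = (19/7)/9 = 19/63.
Numerically: ≈ 0.30159.
(Since a = 9 > μ = 2.71429, the bound 19/63 is < 1 and informative.)

P[X ≥ 9] ≤ 19/63 ≈ 0.30159.


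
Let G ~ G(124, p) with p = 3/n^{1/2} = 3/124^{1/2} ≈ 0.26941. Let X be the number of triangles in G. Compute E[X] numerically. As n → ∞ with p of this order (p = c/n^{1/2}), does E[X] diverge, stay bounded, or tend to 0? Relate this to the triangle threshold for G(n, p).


Number of potential triangles: C(124, 3) = 310124.
Each occurs with probability p³ ≈ (0.26941)³ ≈ 1.9553803e-02.
By linearity: E[X] = C(124, 3)·p³ ≈ 310124 · 1.9553803e-02 ≈ 6064.10361.
Since α = 1/2 < 1, p = c/n^{1/2} ≫ 1/n is above the triangle threshold p ~ 1/n. Asymptotically E[X] ~ (c³/6)·n^{3(1−α)} = (3³/6)·n^{1.5} → ∞; triangles are abundant w.h.p.

E[X] ≈ 6064.10361; in regime p = Θ(1/n^{1/2}) E[X] diverges (above the triangle threshold p ~ 1/n).


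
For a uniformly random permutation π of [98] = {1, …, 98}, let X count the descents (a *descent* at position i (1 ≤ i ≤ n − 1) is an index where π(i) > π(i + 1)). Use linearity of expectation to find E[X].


Write X = Σ X_I over i = 1, …, 97, with X_I the indicator of one descent.
There are 97 indicators.
For each fixed i, the pair (π(i), π(i+1)) is a uniformly random ordered pair of distinct values from {1, …, 98}; by symmetry P[π(i) > π(i+1)] = 1/2.
By linearity: E[X] = 97 · (1/2) = (98 − 1) · (1/2) = 97/2 ≈ 48.500000.

E[X] = 97/2 = 48.500000.


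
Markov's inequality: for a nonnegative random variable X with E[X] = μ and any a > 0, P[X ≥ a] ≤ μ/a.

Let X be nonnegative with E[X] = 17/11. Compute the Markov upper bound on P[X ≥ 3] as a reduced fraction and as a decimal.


μ = E[X] = 17/11, a = 3.
Markov: P[X ≥ 3] ≤ μ/a = (17/11)/3 = 17/33.
Numerically: ≈ 0.515.
(Since a = 3 > μ = 1.545, the bound 17/33 is < 1 and informative.)

P[X ≥ 3] ≤ 17/33 ≈ 0.515.
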